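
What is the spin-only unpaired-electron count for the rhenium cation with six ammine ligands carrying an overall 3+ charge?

2 unpaired electrons

Summing ligand charges against the +3 overall charge gives an oxidation state of +3 for rhenium.
Re sits in group 7, so the d-electron count is 7 − 3 = 4.
The spin state decides the count: a 5d ion has a large Δₒ and is invariably low-spin.
An octahedral low-spin d⁴ ion is t₂g⁴e_g⁰, giving 2 unpaired electrons.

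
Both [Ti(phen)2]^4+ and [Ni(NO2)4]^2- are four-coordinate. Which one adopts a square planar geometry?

[Ni(NO2)4]^2-

For [Ti(phen)2]^4+: 1,10-phenanthroline is neutral; balancing the +4 overall charge requires Ti(IV). Group 4 minus oxidation state 4 gives a d⁰ configuration. A d⁰ ion has no crystal-field stabilisation preference between square planar and tetrahedral, so four ligands adopt the sterically favoured tetrahedral geometry. → tetrahedral.
For [Ni(NO2)4]^2-: Ligand charges: each nitro (N-bound nitrite) is −1. With an overall charge of −2 the nickel centre must be in the +2 oxidation state. Group 10 minus oxidation state 2 gives a d⁸ configuration. Nitro (N-bound nitrite) is a strong-field ligand (high in the spectrochemical series). A 3d d⁸ ion with strong-field ligands gains enough CFSE to favour square planar over tetrahedral. → square planar.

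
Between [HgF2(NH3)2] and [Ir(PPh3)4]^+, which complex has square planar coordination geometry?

[Ir(PPh3)4]^+

For [HgF2(NH3)2]: Each fluoride is −1; ammonia is neutral; balancing the 0 overall charge requires Hg(II). Hg sits in group 12, so the d-electron count is 12 − 2 = 10. A d¹⁰ ion has no crystal-field stabilisation preference between square planar and tetrahedral, so four ligands adopt the sterically favoured tetrahedral geometry. → tetrahedral.
For [Ir(PPh3)4]^+: Triphenylphosphine is neutral; balancing the +1 overall charge requires Ir(I). Group 9 minus oxidation state 1 gives a d⁸ configuration. A 5d d⁸ ion has a large crystal-field splitting; square planar leaves the high-energy d_{x²−y²} orbital empty and maximises CFSE. → square planar.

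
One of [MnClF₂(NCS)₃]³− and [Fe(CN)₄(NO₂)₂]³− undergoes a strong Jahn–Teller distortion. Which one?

[MnClF₂(NCS)₃]³−: Summing ligand charges against the −3 overall charge gives an oxidation state of +3 for manganese. Mn sits in group 7, so the d-electron count is 7 − 3 = 4. Chloride, fluoride, and isothiocyanate are weak-field ligands for a first-row metal, so the complex is high-spin. The t₂g³e_g¹ (high-spin) configuration has an unevenly filled e_g set; the Jahn–Teller theorem predicts a tetragonal distortion (typically axial elongation) to lift the degeneracy.
[Fe(CN)₄(NO₂)₂]³−: Ligand charges: each cyanide is −1; each nitro (N-bound nitrite) is −1. With an overall charge of −3 the iron centre must be in the +3 oxidation state. Group 8 minus oxidation state 3 gives a d⁵ configuration. Cyanide and nitro (N-bound nitrite) are strong-field ligands (high in the spectrochemical series) for a first-row metal, so the complex is low-spin. The d⁵ configuration leaves the e_g set evenly filled (or empty) — no strong Jahn–Teller driving force.

[MnClF₂(NCS)₃]³−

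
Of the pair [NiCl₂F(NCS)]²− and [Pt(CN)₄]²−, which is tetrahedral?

For [NiCl₂F(NCS)]²−: Summing ligand charges against the −2 overall charge gives an oxidation state of +2 for nickel. Nickel is a group-10 element; Ni(II) is therefore d⁸. Chloride, fluoride, and isothiocyanate are weak-field ligands. With weak-field ligands the CFSE gain from square planar is small, so a 3d d⁸ ion takes the sterically preferred tetrahedral geometry. → tetrahedral.
For [Pt(CN)₄]²−: Ligand charges: each cyanide is −1. With an overall charge of −2 the platinum centre must be in the +2 oxidation state. Platinum is a group-10 element; Pt(II) is therefore d⁸. A 5d d⁸ ion has a large crystal-field splitting; square planar leaves the high-energy d_{x²−y²} orbital empty and maximises CFSE. → square planar.

[NiCl₂F(NCS)]²−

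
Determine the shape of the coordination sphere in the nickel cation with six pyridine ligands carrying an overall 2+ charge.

octahedral

Pyridine is neutral; balancing the +2 overall charge requires Ni(II).
Ni sits in group 10, so the d-electron count is 10 − 2 = 8.
Coordination number: 6.
Six donors around a single metal centre give an octahedral coordination sphere.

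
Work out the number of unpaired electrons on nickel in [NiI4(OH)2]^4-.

2 unpaired electrons

Each iodide is −1; each hydroxide is −1; balancing the −4 overall charge requires Ni(II).
Group 10 minus oxidation state 2 gives a d⁸ configuration.
In an octahedral field the d⁸ configuration is t₂g⁶e_g² (only one arrangement possible), giving 2 unpaired electrons.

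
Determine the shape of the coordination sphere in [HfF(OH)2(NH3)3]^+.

Ligand charges: each fluoride is −1; each hydroxide is −1; ammonia is neutral. With an overall charge of +1 the hafnium centre must be in the +4 oxidation state.
Group 4 minus oxidation state 4 gives a d⁰ configuration.
With 6 monodentate ligands the coordination number is 6.
Six donors around a single metal centre give an octahedral coordination sphere.

octahedral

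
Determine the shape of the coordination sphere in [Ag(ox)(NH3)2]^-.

tetrahedral

Ligand charges: each oxalate is −2; ammonia is neutral. With an overall charge of −1 the silver centre must be in the +1 oxidation state.
Group 11 minus oxidation state 1 gives a d¹⁰ configuration.
Counting donor atoms: 1×oxalate (bidentate) → 2 donors; 2×ammonia (monodentate) → 2 donors. Coordination number = 4.
A d¹⁰ ion has no crystal-field stabilisation preference between square planar and tetrahedral, so four ligands adopt the sterically favoured tetrahedral geometry.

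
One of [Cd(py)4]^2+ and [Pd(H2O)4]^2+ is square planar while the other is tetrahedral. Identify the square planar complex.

[Pd(H2O)4]^2+

For [Cd(py)4]^2+: Pyridine is neutral; balancing the +2 overall charge requires Cd(II). Cadmium is a group-12 element; Cd(II) is therefore d¹⁰. A d¹⁰ ion has no crystal-field stabilisation preference between square planar and tetrahedral, so four ligands adopt the sterically favoured tetrahedral geometry. → tetrahedral.
For [Pd(H2O)4]^2+: Water is neutral; balancing the +2 overall charge requires Pd(II). Group 10 minus oxidation state 2 gives a d⁸ configuration. A 4d d⁸ ion has a large crystal-field splitting; square planar leaves the high-energy d_{x²−y²} orbital empty and maximises CFSE. → square planar.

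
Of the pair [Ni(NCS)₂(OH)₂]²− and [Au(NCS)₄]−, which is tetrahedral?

[Ni(NCS)₂(OH)₂]²−

For [Ni(NCS)₂(OH)₂]²−: Ligand charges: each isothiocyanate is −1; each hydroxide is −1. With an overall charge of −2 the nickel centre must be in the +2 oxidation state. Nickel is a group-10 element; Ni(II) is therefore d⁸. Hydroxide and isothiocyanate are weak-field ligands. With weak-field ligands the CFSE gain from square planar is small, so a 3d d⁸ ion takes the sterically preferred tetrahedral geometry. → tetrahedral.
For [Au(NCS)₄]−: Summing ligand charges against the −1 overall charge gives an oxidation state of +3 for gold. Gold is a group-11 element; Au(III) is therefore d⁸. A 5d d⁸ ion has a large crystal-field splitting; square planar leaves the high-energy d_{x²−y²} orbital empty and maximises CFSE. → square planar.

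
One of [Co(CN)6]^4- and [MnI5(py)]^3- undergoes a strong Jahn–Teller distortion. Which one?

[Co(CN)6]^4-

[Co(CN)6]^4-: Ligand charges: each cyanide is −1. With an overall charge of −4 the cobalt centre must be in the +2 oxidation state. Co sits in group 9, so the d-electron count is 9 − 2 = 7. Cyanide is a strong-field ligand (high in the spectrochemical series) for a first-row metal, so the complex is low-spin. The t₂g⁶e_g¹ (low-spin) configuration has an unevenly filled e_g set; the Jahn–Teller theorem predicts a tetragonal distortion (typically axial elongation) to lift the degeneracy.
[MnI5(py)]^3-: Summing ligand charges against the −3 overall charge gives an oxidation state of +2 for manganese. Group 7 minus oxidation state 2 gives a d⁵ configuration. Iodide is a weak-field ligand for a first-row metal, so the complex is high-spin. The d⁵ configuration leaves the e_g set evenly filled (or empty) — no strong Jahn–Teller driving force.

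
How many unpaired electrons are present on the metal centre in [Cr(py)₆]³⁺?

3

Summing ligand charges against the +3 overall charge gives an oxidation state of +3 for chromium.
Cr sits in group 6, so the d-electron count is 6 − 3 = 3.
In an octahedral field the d³ configuration is t₂g³e_g⁰ (only one arrangement possible), giving 3 unpaired electrons.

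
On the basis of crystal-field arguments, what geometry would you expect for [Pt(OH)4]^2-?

square planar

Each hydroxide is −1; balancing the −2 overall charge requires Pt(II).
Pt sits in group 10, so the d-electron count is 10 − 2 = 8.
Coordination number: 4.
A 5d d⁸ ion has a large crystal-field splitting; square planar leaves the high-energy d_{x²−y²} orbital empty and maximises CFSE.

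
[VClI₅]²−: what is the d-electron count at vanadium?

Summing ligand charges against the −2 overall charge gives an oxidation state of +4 for vanadium.
Vanadium is a group-5 element; V(IV) is therefore d¹.

d¹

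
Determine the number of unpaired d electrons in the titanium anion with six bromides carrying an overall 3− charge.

1 unpaired electron

Summing ligand charges against the −3 overall charge gives an oxidation state of +3 for titanium.
Ti sits in group 4, so the d-electron count is 4 − 3 = 1.
In an octahedral field the d¹ configuration is t₂g¹e_g⁰ (only one arrangement possible), giving 1 unpaired electron.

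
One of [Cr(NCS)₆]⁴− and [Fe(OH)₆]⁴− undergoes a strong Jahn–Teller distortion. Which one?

[Cr(NCS)₆]⁴−: Each isothiocyanate is −1; balancing the −4 overall charge requires Cr(II). Chromium is a group-6 element; Cr(II) is therefore d⁴. Isothiocyanate is a weak-field ligand for a first-row metal, so the complex is high-spin. The t₂g³e_g¹ (high-spin) configuration has an unevenly filled e_g set; the Jahn–Teller theorem predicts a tetragonal distortion (typically axial elongation) to lift the degeneracy.
[Fe(OH)₆]⁴−: Summing ligand charges against the −4 overall charge gives an oxidation state of +2 for iron. Group 8 minus oxidation state 2 gives a d⁶ configuration. Hydroxide is a weak-field ligand for a first-row metal, so the complex is high-spin. The d⁶ configuration leaves the e_g set evenly filled (or empty) — no strong Jahn–Teller driving force.

[Cr(NCS)₆]⁴−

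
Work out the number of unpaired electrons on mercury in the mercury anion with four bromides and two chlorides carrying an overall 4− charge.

Summing ligand charges against the −4 overall charge gives an oxidation state of +2 for mercury.
Mercury is a group-12 element; Hg(II) is therefore d¹⁰.
In an octahedral field the d¹⁰ configuration is t₂g⁶e_g⁴, giving 0 unpaired electrons.

0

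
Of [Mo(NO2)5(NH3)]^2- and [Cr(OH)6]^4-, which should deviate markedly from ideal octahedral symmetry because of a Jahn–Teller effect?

[Cr(OH)6]^4-

[Mo(NO2)5(NH3)]^2-: Each nitro (N-bound nitrite) is −1; ammonia is neutral; balancing the −2 overall charge requires Mo(III). Group 6 minus oxidation state 3 gives a d³ configuration. The d³ configuration leaves the e_g set evenly filled (or empty) — no strong Jahn–Teller driving force.
[Cr(OH)6]^4-: Ligand charges: each hydroxide is −1. With an overall charge of −4 the chromium centre must be in the +2 oxidation state. Group 6 minus oxidation state 2 gives a d⁴ configuration. Hydroxide is a weak-field ligand for a first-row metal, so the complex is high-spin. The t₂g³e_g¹ (high-spin) configuration has an unevenly filled e_g set; the Jahn–Teller theorem predicts a tetragonal distortion (typically axial elongation) to lift the degeneracy.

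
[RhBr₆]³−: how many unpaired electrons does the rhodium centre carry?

0

Summing ligand charges against the −3 overall charge gives an oxidation state of +3 for rhodium.
Rhodium is a group-9 element; Rh(III) is therefore d⁶.
The spin state decides the count: a 4d ion has a large Δₒ and is invariably low-spin.
An octahedral low-spin d⁶ ion is t₂g⁶e_g⁰, giving 0 unpaired electrons.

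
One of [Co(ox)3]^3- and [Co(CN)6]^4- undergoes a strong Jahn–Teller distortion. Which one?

[Co(ox)3]^3-: Each oxalate is −2; balancing the −3 overall charge requires Co(III). Cobalt is a group-9 element; Co(III) is therefore d⁶. Co(III) has an exceptionally large octahedral splitting and is low-spin with essentially every ligand except fluoride. The d⁶ configuration leaves the e_g set evenly filled (or empty) — no strong Jahn–Teller driving force.
[Co(CN)6]^4-: Ligand charges: each cyanide is −1. With an overall charge of −4 the cobalt centre must be in the +2 oxidation state. Group 9 minus oxidation state 2 gives a d⁷ configuration. Cyanide is a strong-field ligand (high in the spectrochemical series) for a first-row metal, so the complex is low-spin. The t₂g⁶e_g¹ (low-spin) configuration has an unevenly filled e_g set; the Jahn–Teller theorem predicts a tetragonal distortion (typically axial elongation) to lift the degeneracy.

[Co(CN)6]^4-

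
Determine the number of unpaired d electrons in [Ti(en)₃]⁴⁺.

Summing ligand charges against the +4 overall charge gives an oxidation state of +4 for titanium.
Ti sits in group 4, so the d-electron count is 4 − 4 = 0.
Counting donor atoms: 3×ethylenediamine (bidentate) → 6 donors. Coordination number = 6.
In an octahedral field the d⁰ configuration is t₂g⁰e_g⁰, giving 0 unpaired electrons.

0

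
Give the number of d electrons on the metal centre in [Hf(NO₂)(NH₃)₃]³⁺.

d⁰

Summing ligand charges against the +3 overall charge gives an oxidation state of +4 for hafnium.
Hafnium is a group-4 element; Hf(IV) is therefore d⁰.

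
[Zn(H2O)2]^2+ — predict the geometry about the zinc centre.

linear

Water is neutral; balancing the +2 overall charge requires Zn(II).
Zinc is a group-12 element; Zn(II) is therefore d¹⁰.
With 2 monodentate ligands the coordination number is 2.
A d¹⁰ ion with only two ligands adopts a linear arrangement (sp hybridisation; no CFSE preference).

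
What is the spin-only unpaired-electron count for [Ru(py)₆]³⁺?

Ligand charges: pyridine is neutral. With an overall charge of +3 the ruthenium centre must be in the +3 oxidation state.
Group 8 minus oxidation state 3 gives a d⁵ configuration.
The spin state decides the count: a 4d ion has a large Δₒ and is invariably low-spin.
An octahedral low-spin d⁵ ion is t₂g⁵e_g⁰, giving 1 unpaired electron.

1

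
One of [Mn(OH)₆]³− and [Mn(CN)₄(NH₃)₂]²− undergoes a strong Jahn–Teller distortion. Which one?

[Mn(OH)₆]³−

[Mn(OH)₆]³−: Ligand charges: each hydroxide is −1. With an overall charge of −3 the manganese centre must be in the +3 oxidation state. Group 7 minus oxidation state 3 gives a d⁴ configuration. Hydroxide is a weak-field ligand for a first-row metal, so the complex is high-spin. The t₂g³e_g¹ (high-spin) configuration has an unevenly filled e_g set; the Jahn–Teller theorem predicts a tetragonal distortion (typically axial elongation) to lift the degeneracy.
[Mn(CN)₄(NH₃)₂]²−: Each cyanide is −1; ammonia is neutral; balancing the −2 overall charge requires Mn(II). Mn sits in group 7, so the d-electron count is 7 − 2 = 5. Cyanide is a strong-field ligand (high in the spectrochemical series) for a first-row metal, so the complex is low-spin. The d⁵ configuration leaves the e_g set evenly filled (or empty) — no strong Jahn–Teller driving force.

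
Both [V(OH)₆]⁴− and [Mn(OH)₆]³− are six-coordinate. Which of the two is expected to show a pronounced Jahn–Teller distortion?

[Mn(OH)₆]³−

[V(OH)₆]⁴−: Summing ligand charges against the −4 overall charge gives an oxidation state of +2 for vanadium. Group 5 minus oxidation state 2 gives a d³ configuration. The d³ configuration leaves the e_g set evenly filled (or empty) — no strong Jahn–Teller driving force.
[Mn(OH)₆]³−: Ligand charges: each hydroxide is −1. With an overall charge of −3 the manganese centre must be in the +3 oxidation state. Group 7 minus oxidation state 3 gives a d⁴ configuration. Hydroxide is a weak-field ligand for a first-row metal, so the complex is high-spin. The t₂g³e_g¹ (high-spin) configuration has an unevenly filled e_g set; the Jahn–Teller theorem predicts a tetragonal distortion (typically axial elongation) to lift the degeneracy.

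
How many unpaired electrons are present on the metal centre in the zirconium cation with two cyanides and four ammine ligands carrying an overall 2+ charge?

0

Each cyanide is −1; ammonia is neutral; balancing the +2 overall charge requires Zr(IV).
Group 4 minus oxidation state 4 gives a d⁰ configuration.
In an octahedral field the d⁰ configuration is t₂g⁰e_g⁰, giving 0 unpaired electrons.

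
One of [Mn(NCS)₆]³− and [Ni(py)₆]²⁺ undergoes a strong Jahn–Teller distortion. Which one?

[Mn(NCS)₆]³−

[Mn(NCS)₆]³−: Each isothiocyanate is −1; balancing the −3 overall charge requires Mn(III). Group 7 minus oxidation state 3 gives a d⁴ configuration. Isothiocyanate is a weak-field ligand for a first-row metal, so the complex is high-spin. The t₂g³e_g¹ (high-spin) configuration has an unevenly filled e_g set; the Jahn–Teller theorem predicts a tetragonal distortion (typically axial elongation) to lift the degeneracy.
[Ni(py)₆]²⁺: Pyridine is neutral; balancing the +2 overall charge requires Ni(II). Group 10 minus oxidation state 2 gives a d⁸ configuration. The d⁸ configuration leaves the e_g set evenly filled (or empty) — no strong Jahn–Teller driving force.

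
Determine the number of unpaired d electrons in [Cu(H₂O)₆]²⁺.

1 unpaired electron

Water is neutral; balancing the +2 overall charge requires Cu(II).
Group 11 minus oxidation state 2 gives a d⁹ configuration.
In an octahedral field the d⁹ configuration is t₂g⁶e_g³ (only one arrangement possible), giving 1 unpaired electron.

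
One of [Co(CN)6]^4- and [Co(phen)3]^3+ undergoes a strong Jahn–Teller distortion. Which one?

[Co(CN)6]^4-: Each cyanide is −1; balancing the −4 overall charge requires Co(II). Group 9 minus oxidation state 2 gives a d⁷ configuration. Cyanide is a strong-field ligand (high in the spectrochemical series) for a first-row metal, so the complex is low-spin. The t₂g⁶e_g¹ (low-spin) configuration has an unevenly filled e_g set; the Jahn–Teller theorem predicts a tetragonal distortion (typically axial elongation) to lift the degeneracy.
[Co(phen)3]^3+: Summing ligand charges against the +3 overall charge gives an oxidation state of +3 for cobalt. Group 9 minus oxidation state 3 gives a d⁶ configuration. Co(III) has an exceptionally large octahedral splitting and is low-spin with essentially every ligand except fluoride. The d⁶ configuration leaves the e_g set evenly filled (or empty) — no strong Jahn–Teller driving force.

[Co(CN)6]^4-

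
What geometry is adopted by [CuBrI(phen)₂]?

octahedral

Ligand charges: each bromide is −1; each iodide is −1; 1,10-phenanthroline is neutral. With an overall charge of 0 the copper centre must be in the +2 oxidation state.
Group 11 minus oxidation state 2 gives a d⁹ configuration.
Counting donor atoms: 1×bromide (monodentate) → 1 donor; 1×iodide (monodentate) → 1 donor; 2×1,10-phenanthroline (bidentate) → 4 donors. Coordination number = 6.
Six donors around a single metal centre give an octahedral coordination sphere.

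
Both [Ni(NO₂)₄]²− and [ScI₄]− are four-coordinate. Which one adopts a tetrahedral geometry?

For [Ni(NO₂)₄]²−: Summing ligand charges against the −2 overall charge gives an oxidation state of +2 for nickel. Nickel is a group-10 element; Ni(II) is therefore d⁸. Nitro (N-bound nitrite) is a strong-field ligand (high in the spectrochemical series). A 3d d⁸ ion with strong-field ligands gains enough CFSE to favour square planar over tetrahedral. → square planar.
For [ScI₄]−: Each iodide is −1; balancing the −1 overall charge requires Sc(III). Group 3 minus oxidation state 3 gives a d⁰ configuration. A d⁰ ion has no crystal-field stabilisation preference between square planar and tetrahedral, so four ligands adopt the sterically favoured tetrahedral geometry. → tetrahedral.

[ScI₄]−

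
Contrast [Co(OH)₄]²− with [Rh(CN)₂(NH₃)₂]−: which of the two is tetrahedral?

[Co(OH)₄]²−

For [Co(OH)₄]²−: Ligand charges: each hydroxide is −1. With an overall charge of −2 the cobalt centre must be in the +2 oxidation state. Group 9 minus oxidation state 2 gives a d⁷ configuration. For a high-spin 3d d⁷ ion with weak-field ligands the small Δₜ gives little square-planar CFSE advantage, so four ligands adopt the sterically favoured tetrahedral geometry. → tetrahedral.
For [Rh(CN)₂(NH₃)₂]−: Ligand charges: each cyanide is −1; ammonia is neutral. With an overall charge of −1 the rhodium centre must be in the +1 oxidation state. Rh sits in group 9, so the d-electron count is 9 − 1 = 8. A 4d d⁸ ion has a large crystal-field splitting; square planar leaves the high-energy d_{x²−y²} orbital empty and maximises CFSE. → square planar.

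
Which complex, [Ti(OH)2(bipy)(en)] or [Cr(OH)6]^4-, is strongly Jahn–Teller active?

[Ti(OH)2(bipy)(en)]: Each hydroxide is −1; 2,2′-bipyridine is neutral; ethylenediamine is neutral; balancing the 0 overall charge requires Ti(II). Group 4 minus oxidation state 2 gives a d² configuration. The d² configuration leaves the e_g set evenly filled (or empty) — no strong Jahn–Teller driving force.
[Cr(OH)6]^4-: Ligand charges: each hydroxide is −1. With an overall charge of −4 the chromium centre must be in the +2 oxidation state. Chromium is a group-6 element; Cr(II) is therefore d⁴. Hydroxide is a weak-field ligand for a first-row metal, so the complex is high-spin. The t₂g³e_g¹ (high-spin) configuration has an unevenly filled e_g set; the Jahn–Teller theorem predicts a tetragonal distortion (typically axial elongation) to lift the degeneracy.

[Cr(OH)6]^4-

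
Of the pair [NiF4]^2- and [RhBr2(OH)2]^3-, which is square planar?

[RhBr2(OH)2]^3-

For [NiF4]^2-: Ligand charges: each fluoride is −1. With an overall charge of −2 the nickel centre must be in the +2 oxidation state. Ni sits in group 10, so the d-electron count is 10 − 2 = 8. Fluoride is a weak-field ligand. With weak-field ligands the CFSE gain from square planar is small, so a 3d d⁸ ion takes the sterically preferred tetrahedral geometry. → tetrahedral.
For [RhBr2(OH)2]^3-: Summing ligand charges against the −3 overall charge gives an oxidation state of +1 for rhodium. Rh sits in group 9, so the d-electron count is 9 − 1 = 8. A 4d d⁸ ion has a large crystal-field splitting; square planar leaves the high-energy d_{x²−y²} orbital empty and maximises CFSE. → square planar.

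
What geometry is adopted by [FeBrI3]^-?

Each bromide is −1; each iodide is −1; balancing the −1 overall charge requires Fe(III).
Group 8 minus oxidation state 3 gives a d⁵ configuration.
With 4 monodentate ligands the coordination number is 4.
Bromide and iodide are weak-field ligands.
A high-spin d⁵ ion has zero CFSE in either geometry, so four ligands adopt the sterically favoured tetrahedral geometry.

tetrahedral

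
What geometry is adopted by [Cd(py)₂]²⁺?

Summing ligand charges against the +2 overall charge gives an oxidation state of +2 for cadmium.
Group 12 minus oxidation state 2 gives a d¹⁰ configuration.
Coordination number: 2.
A d¹⁰ ion with only two ligands adopts a linear arrangement (sp hybridisation; no CFSE preference).

linear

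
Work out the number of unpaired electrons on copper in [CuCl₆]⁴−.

Summing ligand charges against the −4 overall charge gives an oxidation state of +2 for copper.
Copper is a group-11 element; Cu(II) is therefore d⁹.
In an octahedral field the d⁹ configuration is t₂g⁶e_g³ (only one arrangement possible), giving 1 unpaired electron.

1 unpaired electron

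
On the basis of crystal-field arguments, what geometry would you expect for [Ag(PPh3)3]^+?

Triphenylphosphine is neutral; balancing the +1 overall charge requires Ag(I).
Group 11 minus oxidation state 1 gives a d¹⁰ configuration.
With 3 monodentate ligands the coordination number is 3.
Three ligands around a d¹⁰ centre minimise repulsion in a trigonal-planar arrangement.

trigonal planar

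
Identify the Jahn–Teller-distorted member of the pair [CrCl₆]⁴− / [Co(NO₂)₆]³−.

[CrCl₆]⁴−

[CrCl₆]⁴−: Ligand charges: each chloride is −1. With an overall charge of −4 the chromium centre must be in the +2 oxidation state. Chromium is a group-6 element; Cr(II) is therefore d⁴. Chloride is a weak-field ligand for a first-row metal, so the complex is high-spin. The t₂g³e_g¹ (high-spin) configuration has an unevenly filled e_g set; the Jahn–Teller theorem predicts a tetragonal distortion (typically axial elongation) to lift the degeneracy.
[Co(NO₂)₆]³−: Each nitro (N-bound nitrite) is −1; balancing the −3 overall charge requires Co(III). Co sits in group 9, so the d-electron count is 9 − 3 = 6. Co(III) has an exceptionally large octahedral splitting and is low-spin with essentially every ligand except fluoride. The d⁶ configuration leaves the e_g set evenly filled (or empty) — no strong Jahn–Teller driving force.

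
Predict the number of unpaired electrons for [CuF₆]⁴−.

Ligand charges: each fluoride is −1. With an overall charge of −4 the copper centre must be in the +2 oxidation state.
Cu sits in group 11, so the d-electron count is 11 − 2 = 9.
In an octahedral field the d⁹ configuration is t₂g⁶e_g³ (only one arrangement possible), giving 1 unpaired electron.

1 unpaired electron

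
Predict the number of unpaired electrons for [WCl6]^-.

1 unpaired electron

Ligand charges: each chloride is −1. With an overall charge of −1 the tungsten centre must be in the +5 oxidation state.
Tungsten is a group-6 element; W(V) is therefore d¹.
In an octahedral field the d¹ configuration is t₂g¹e_g⁰ (only one arrangement possible), giving 1 unpaired electron.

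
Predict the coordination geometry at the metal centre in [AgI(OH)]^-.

linear

Ligand charges: each iodide is −1; each hydroxide is −1. With an overall charge of −1 the silver centre must be in the +1 oxidation state.
Ag sits in group 11, so the d-electron count is 11 − 1 = 10.
With 2 monodentate ligands the coordination number is 2.
A d¹⁰ ion with only two ligands adopts a linear arrangement (sp hybridisation; no CFSE preference).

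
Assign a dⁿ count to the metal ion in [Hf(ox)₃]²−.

Each oxalate is −2; balancing the −2 overall charge requires Hf(IV).
Hafnium is a group-4 element; Hf(IV) is therefore d⁰.

d0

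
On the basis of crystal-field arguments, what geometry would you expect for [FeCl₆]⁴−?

Summing ligand charges against the −4 overall charge gives an oxidation state of +2 for iron.
Iron is a group-8 element; Fe(II) is therefore d⁶.
Coordination number: 6.
Six donors around a single metal centre give an octahedral coordination sphere.

octahedral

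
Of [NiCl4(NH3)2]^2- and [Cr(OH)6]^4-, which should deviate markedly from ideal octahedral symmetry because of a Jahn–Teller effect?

[NiCl4(NH3)2]^2-: Each chloride is −1; ammonia is neutral; balancing the −2 overall charge requires Ni(II). Group 10 minus oxidation state 2 gives a d⁸ configuration. The d⁸ configuration leaves the e_g set evenly filled (or empty) — no strong Jahn–Teller driving force.
[Cr(OH)6]^4-: Each hydroxide is −1; balancing the −4 overall charge requires Cr(II). Group 6 minus oxidation state 2 gives a d⁴ configuration. Hydroxide is a weak-field ligand for a first-row metal, so the complex is high-spin. The t₂g³e_g¹ (high-spin) configuration has an unevenly filled e_g set; the Jahn–Teller theorem predicts a tetragonal distortion (typically axial elongation) to lift the degeneracy.

[Cr(OH)6]^4-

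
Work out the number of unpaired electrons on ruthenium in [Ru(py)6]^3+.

1 unpaired electron

Ligand charges: pyridine is neutral. With an overall charge of +3 the ruthenium centre must be in the +3 oxidation state.
Ruthenium is a group-8 element; Ru(III) is therefore d⁵.
The spin state decides the count: a 4d ion has a large Δₒ and is invariably low-spin.
An octahedral low-spin d⁵ ion is t₂g⁵e_g⁰, giving 1 unpaired electron.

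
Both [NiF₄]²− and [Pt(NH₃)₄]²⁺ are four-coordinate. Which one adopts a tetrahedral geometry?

For [NiF₄]²−: Summing ligand charges against the −2 overall charge gives an oxidation state of +2 for nickel. Nickel is a group-10 element; Ni(II) is therefore d⁸. Fluoride is a weak-field ligand. With weak-field ligands the CFSE gain from square planar is small, so a 3d d⁸ ion takes the sterically preferred tetrahedral geometry. → tetrahedral.
For [Pt(NH₃)₄]²⁺: Ammonia is neutral; balancing the +2 overall charge requires Pt(II). Platinum is a group-10 element; Pt(II) is therefore d⁸. A 5d d⁸ ion has a large crystal-field splitting; square planar leaves the high-energy d_{x²−y²} orbital empty and maximises CFSE. → square planar.

[NiF₄]²−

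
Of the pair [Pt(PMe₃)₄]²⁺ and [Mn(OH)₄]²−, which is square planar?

For [Pt(PMe₃)₄]²⁺: Summing ligand charges against the +2 overall charge gives an oxidation state of +2 for platinum. Pt sits in group 10, so the d-electron count is 10 − 2 = 8. A 5d d⁸ ion has a large crystal-field splitting; square planar leaves the high-energy d_{x²−y²} orbital empty and maximises CFSE. → square planar.
For [Mn(OH)₄]²−: Each hydroxide is −1; balancing the −2 overall charge requires Mn(II). Mn sits in group 7, so the d-electron count is 7 − 2 = 5. A high-spin d⁵ ion has zero CFSE in either geometry, so four ligands adopt the sterically favoured tetrahedral geometry. → tetrahedral.

[Pt(PMe₃)₄]²⁺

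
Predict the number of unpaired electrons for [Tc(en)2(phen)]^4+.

3 unpaired electrons

Ethylenediamine is neutral; 1,10-phenanthroline is neutral; balancing the +4 overall charge requires Tc(IV).
Tc sits in group 7, so the d-electron count is 7 − 4 = 3.
Counting donor atoms: 2×ethylenediamine (bidentate) → 4 donors; 1×1,10-phenanthroline (bidentate) → 2 donors. Coordination number = 6.
In an octahedral field the d³ configuration is t₂g³e_g⁰ (only one arrangement possible), giving 3 unpaired electrons.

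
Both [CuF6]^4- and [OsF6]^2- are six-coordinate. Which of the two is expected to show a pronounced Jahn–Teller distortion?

[CuF6]^4-: Summing ligand charges against the −4 overall charge gives an oxidation state of +2 for copper. Cu sits in group 11, so the d-electron count is 11 − 2 = 9. The t₂g⁶e_g³ configuration has an unevenly filled e_g set; the Jahn–Teller theorem predicts a tetragonal distortion (typically axial elongation) to lift the degeneracy.
[OsF6]^2-: Ligand charges: each fluoride is −1. With an overall charge of −2 the osmium centre must be in the +4 oxidation state. Osmium is a group-8 element; Os(IV) is therefore d⁴. A 5d ion has a large Δₒ and is invariably low-spin. The d⁴ configuration leaves the e_g set evenly filled (or empty) — no strong Jahn–Teller driving force.

[CuF6]^4-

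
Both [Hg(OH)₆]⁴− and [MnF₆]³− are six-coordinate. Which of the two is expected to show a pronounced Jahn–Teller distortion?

[Hg(OH)₆]⁴−: Summing ligand charges against the −4 overall charge gives an oxidation state of +2 for mercury. Hg sits in group 12, so the d-electron count is 12 − 2 = 10. The d¹⁰ configuration leaves the e_g set evenly filled (or empty) — no strong Jahn–Teller driving force.
[MnF₆]³−: Ligand charges: each fluoride is −1. With an overall charge of −3 the manganese centre must be in the +3 oxidation state. Manganese is a group-7 element; Mn(III) is therefore d⁴. Fluoride is a weak-field ligand for a first-row metal, so the complex is high-spin. The t₂g³e_g¹ (high-spin) configuration has an unevenly filled e_g set; the Jahn–Teller theorem predicts a tetragonal distortion (typically axial elongation) to lift the degeneracy.

[MnF₆]³−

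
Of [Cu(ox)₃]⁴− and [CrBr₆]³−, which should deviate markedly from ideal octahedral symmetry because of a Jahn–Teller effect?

[Cu(ox)₃]⁴−

[Cu(ox)₃]⁴−: Each oxalate is −2; balancing the −4 overall charge requires Cu(II). Group 11 minus oxidation state 2 gives a d⁹ configuration. The t₂g⁶e_g³ configuration has an unevenly filled e_g set; the Jahn–Teller theorem predicts a tetragonal distortion (typically axial elongation) to lift the degeneracy.
[CrBr₆]³−: Summing ligand charges against the −3 overall charge gives an oxidation state of +3 for chromium. Group 6 minus oxidation state 3 gives a d³ configuration. The d³ configuration leaves the e_g set evenly filled (or empty) — no strong Jahn–Teller driving force.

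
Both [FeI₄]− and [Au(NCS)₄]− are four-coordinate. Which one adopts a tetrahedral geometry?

[FeI₄]−

For [FeI₄]−: Summing ligand charges against the −1 overall charge gives an oxidation state of +3 for iron. Fe sits in group 8, so the d-electron count is 8 − 3 = 5. A high-spin d⁵ ion has zero CFSE in either geometry, so four ligands adopt the sterically favoured tetrahedral geometry. → tetrahedral.
For [Au(NCS)₄]−: Summing ligand charges against the −1 overall charge gives an oxidation state of +3 for gold. Au sits in group 11, so the d-electron count is 11 − 3 = 8. A 5d d⁸ ion has a large crystal-field splitting; square planar leaves the high-energy d_{x²−y²} orbital empty and maximises CFSE. → square planar.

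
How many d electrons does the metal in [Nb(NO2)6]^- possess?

Each nitro (N-bound nitrite) is −1; balancing the −1 overall charge requires Nb(V).
Group 5 minus oxidation state 5 gives a d⁰ configuration.

d0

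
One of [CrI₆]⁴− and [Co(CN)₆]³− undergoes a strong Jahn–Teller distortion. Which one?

[CrI₆]⁴−: Each iodide is −1; balancing the −4 overall charge requires Cr(II). Chromium is a group-6 element; Cr(II) is therefore d⁴. Iodide is a weak-field ligand for a first-row metal, so the complex is high-spin. The t₂g³e_g¹ (high-spin) configuration has an unevenly filled e_g set; the Jahn–Teller theorem predicts a tetragonal distortion (typically axial elongation) to lift the degeneracy.
[Co(CN)₆]³−: Summing ligand charges against the −3 overall charge gives an oxidation state of +3 for cobalt. Co sits in group 9, so the d-electron count is 9 − 3 = 6. Co(III) has an exceptionally large octahedral splitting and is low-spin with essentially every ligand except fluoride. The d⁶ configuration leaves the e_g set evenly filled (or empty) — no strong Jahn–Teller driving force.

[CrI₆]⁴−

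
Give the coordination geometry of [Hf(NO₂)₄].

tetrahedral

Summing ligand charges against the 0 overall charge gives an oxidation state of +4 for hafnium.
Hf sits in group 4, so the d-electron count is 4 − 4 = 0.
Coordination number: 4.
A d⁰ ion has no crystal-field stabilisation preference between square planar and tetrahedral, so four ligands adopt the sterically favoured tetrahedral geometry.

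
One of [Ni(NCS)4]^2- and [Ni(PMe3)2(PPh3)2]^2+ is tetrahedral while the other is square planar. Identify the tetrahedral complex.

For [Ni(NCS)4]^2-: Each isothiocyanate is −1; balancing the −2 overall charge requires Ni(II). Nickel is a group-10 element; Ni(II) is therefore d⁸. Isothiocyanate is a weak-field ligand. With weak-field ligands the CFSE gain from square planar is small, so a 3d d⁸ ion takes the sterically preferred tetrahedral geometry. → tetrahedral.
For [Ni(PMe3)2(PPh3)2]^2+: Ligand charges: trimethylphosphine is neutral; triphenylphosphine is neutral. With an overall charge of +2 the nickel centre must be in the +2 oxidation state. Nickel is a group-10 element; Ni(II) is therefore d⁸. Trimethylphosphine and triphenylphosphine are strong-field ligands (high in the spectrochemical series). A 3d d⁸ ion with strong-field ligands gains enough CFSE to favour square planar over tetrahedral. → square planar.

[Ni(NCS)4]^2-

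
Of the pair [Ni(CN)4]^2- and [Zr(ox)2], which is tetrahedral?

[Zr(ox)2]

For [Ni(CN)4]^2-: Ligand charges: each cyanide is −1. With an overall charge of −2 the nickel centre must be in the +2 oxidation state. Ni sits in group 10, so the d-electron count is 10 − 2 = 8. Cyanide is a strong-field ligand (high in the spectrochemical series). A 3d d⁸ ion with strong-field ligands gains enough CFSE to favour square planar over tetrahedral. → square planar.
For [Zr(ox)2]: Summing ligand charges against the 0 overall charge gives an oxidation state of +4 for zirconium. Zr sits in group 4, so the d-electron count is 4 − 4 = 0. A d⁰ ion has no crystal-field stabilisation preference between square planar and tetrahedral, so four ligands adopt the sterically favoured tetrahedral geometry. → tetrahedral.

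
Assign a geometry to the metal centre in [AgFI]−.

Ligand charges: each fluoride is −1; each iodide is −1. With an overall charge of −1 the silver centre must be in the +1 oxidation state.
Ag sits in group 11, so the d-electron count is 11 − 1 = 10.
With 2 monodentate ligands the coordination number is 2.
A d¹⁰ ion with only two ligands adopts a linear arrangement (sp hybridisation; no CFSE preference).

linear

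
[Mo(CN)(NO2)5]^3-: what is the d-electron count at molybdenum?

Each cyanide is −1; each nitro (N-bound nitrite) is −1; balancing the −3 overall charge requires Mo(III).
Group 6 minus oxidation state 3 gives a d³ configuration.

d³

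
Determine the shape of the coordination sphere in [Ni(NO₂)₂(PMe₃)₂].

square planar

Each nitro (N-bound nitrite) is −1; trimethylphosphine is neutral; balancing the 0 overall charge requires Ni(II).
Ni sits in group 10, so the d-electron count is 10 − 2 = 8.
With 4 monodentate ligands the coordination number is 4.
Nitro (N-bound nitrite) and trimethylphosphine are strong-field ligands (high in the spectrochemical series).
A 3d d⁸ ion with strong-field ligands gains enough CFSE to favour square planar over tetrahedral.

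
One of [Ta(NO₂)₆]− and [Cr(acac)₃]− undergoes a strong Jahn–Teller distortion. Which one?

[Cr(acac)₃]−

[Ta(NO₂)₆]−: Summing ligand charges against the −1 overall charge gives an oxidation state of +5 for tantalum. Group 5 minus oxidation state 5 gives a d⁰ configuration. The d⁰ configuration leaves the e_g set evenly filled (or empty) — no strong Jahn–Teller driving force.
[Cr(acac)₃]−: Summing ligand charges against the −1 overall charge gives an oxidation state of +2 for chromium. Group 6 minus oxidation state 2 gives a d⁴ configuration. Acetylacetonate is a weak-field ligand for a first-row metal, so the complex is high-spin. The t₂g³e_g¹ (high-spin) configuration has an unevenly filled e_g set; the Jahn–Teller theorem predicts a tetragonal distortion (typically axial elongation) to lift the degeneracy.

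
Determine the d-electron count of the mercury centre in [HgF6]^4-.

d10

Ligand charges: each fluoride is −1. With an overall charge of −4 the mercury centre must be in the +2 oxidation state.
Group 12 minus oxidation state 2 gives a d¹⁰ configuration.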